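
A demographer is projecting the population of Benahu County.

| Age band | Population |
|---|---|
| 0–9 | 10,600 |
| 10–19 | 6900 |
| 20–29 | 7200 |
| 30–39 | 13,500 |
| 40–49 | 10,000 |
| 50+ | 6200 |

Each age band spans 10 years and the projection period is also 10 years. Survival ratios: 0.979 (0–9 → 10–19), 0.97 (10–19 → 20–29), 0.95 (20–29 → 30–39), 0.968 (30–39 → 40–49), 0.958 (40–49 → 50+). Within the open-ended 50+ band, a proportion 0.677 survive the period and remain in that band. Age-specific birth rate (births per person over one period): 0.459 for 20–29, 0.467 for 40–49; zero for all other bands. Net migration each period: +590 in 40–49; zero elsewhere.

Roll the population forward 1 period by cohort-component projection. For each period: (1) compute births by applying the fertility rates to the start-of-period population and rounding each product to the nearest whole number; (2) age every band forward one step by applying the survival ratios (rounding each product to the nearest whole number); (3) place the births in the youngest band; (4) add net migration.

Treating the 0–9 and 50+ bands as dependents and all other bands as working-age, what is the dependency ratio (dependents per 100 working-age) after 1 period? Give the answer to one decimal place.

57.9

[period 1]
Births: 7200 * 0.459 = 3305, 10000 * 0.467 = 4670 → 7975
10–19: 10600 * 0.979 = 10377
20–29: 6900 * 0.97 = 6693
30–39: 7200 * 0.95 = 6840
40–49: 13500 * 0.968 = 13068
50+: 10000 * 0.958 + 6200 * 0.677 = 9580 + 4197 = 13777
Net migration: 40–49 + 590 → 13658
End of period: [7975, 10377, 6693, 6840, 13658, 13777]
Dependents (band 0–9 + band 50+) = 7975 + 13777 = 21752; working-age = 37568; ratio = 21752/37568 × 100 = 57.9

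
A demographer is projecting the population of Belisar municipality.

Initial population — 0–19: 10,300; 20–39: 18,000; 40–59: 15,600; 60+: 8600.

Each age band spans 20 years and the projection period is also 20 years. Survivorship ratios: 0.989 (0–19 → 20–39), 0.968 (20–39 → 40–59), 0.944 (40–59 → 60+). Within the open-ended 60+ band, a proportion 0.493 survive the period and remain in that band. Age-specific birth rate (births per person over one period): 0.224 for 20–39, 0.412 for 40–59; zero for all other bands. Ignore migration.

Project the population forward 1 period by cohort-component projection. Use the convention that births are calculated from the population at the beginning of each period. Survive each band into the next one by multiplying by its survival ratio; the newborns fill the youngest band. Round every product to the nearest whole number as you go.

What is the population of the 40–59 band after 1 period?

17424

(Bands numbered youngest = 1 to oldest = 4.)
Period 1.
Births: 18000 × 0.224 = 4032, 15600 × 0.412 = 6427 → total 10459
Band 2: 10300 × 0.989 = 10187
Band 3: 18000 × 0.968 = 17424
Band 4: 15600 × 0.944 + 8600 × 0.493 = 14726 + 4240 = 18966
Giving 10459 / 10187 / 17424 / 18966.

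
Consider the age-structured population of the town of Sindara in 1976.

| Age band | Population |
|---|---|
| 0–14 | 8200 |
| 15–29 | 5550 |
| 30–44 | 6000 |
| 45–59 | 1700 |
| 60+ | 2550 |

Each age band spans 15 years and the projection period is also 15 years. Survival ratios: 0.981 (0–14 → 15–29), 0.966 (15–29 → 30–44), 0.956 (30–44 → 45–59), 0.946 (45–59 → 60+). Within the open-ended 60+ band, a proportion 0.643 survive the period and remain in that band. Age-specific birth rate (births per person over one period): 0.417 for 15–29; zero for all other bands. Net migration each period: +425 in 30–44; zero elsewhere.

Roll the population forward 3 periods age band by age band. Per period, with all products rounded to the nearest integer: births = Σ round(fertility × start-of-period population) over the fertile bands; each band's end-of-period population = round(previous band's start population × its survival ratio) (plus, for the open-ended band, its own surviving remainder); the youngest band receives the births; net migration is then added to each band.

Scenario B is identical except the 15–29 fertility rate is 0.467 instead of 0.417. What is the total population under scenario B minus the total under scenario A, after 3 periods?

[period 1]
Births: 5550 × 0.417 = 2314
15–29: 8200 × 0.981 = 8044
30–44: 5550 × 0.966 = 5361
45–59: 6000 × 0.956 = 5736
60+: 1700 × 0.946 + 2550 × 0.643 = 1608 + 1640 = 3248
Net migration: 30–44 + 425 → 5786
Giving 2314 / 8044 / 5786 / 5736 / 3248.
[period 2]
Births: 8044 × 0.417 = 3354
15–29: 2314 × 0.981 = 2270
30–44: 8044 × 0.966 = 7771
45–59: 5786 × 0.956 = 5531
60+: 5736 × 0.946 + 3248 × 0.643 = 5426 + 2088 = 7514
Net migration: 30–44 + 425 → 8196
Giving 3354 / 2270 / 8196 / 5531 / 7514.
[period 3]
Births: 2270 × 0.417 = 947
15–29: 3354 × 0.981 = 3290
30–44: 2270 × 0.966 = 2193
45–59: 8196 × 0.956 = 7835
60+: 5531 × 0.946 + 7514 × 0.643 = 5232 + 4832 = 10064
Net migration: 30–44 + 425 → 2618
Giving 947 / 3290 / 2618 / 7835 / 10064.
Scenario A total after 3 periods: 24754
Scenario B projection —
[period 1]
Births: 5550 × 0.467 = 2592
15–29: 8200 × 0.981 = 8044
30–44: 5550 × 0.966 = 5361
45–59: 6000 × 0.956 = 5736
60+: 1700 × 0.946 + 2550 × 0.643 = 1608 + 1640 = 3248
Net migration: 30–44 + 425 → 5786
Giving 2592 / 8044 / 5786 / 5736 / 3248.
[period 2]
Births: 8044 × 0.467 = 3757
15–29: 2592 × 0.981 = 2543
30–44: 8044 × 0.966 = 7771
45–59: 5786 × 0.956 = 5531
60+: 5736 × 0.946 + 3248 × 0.643 = 5426 + 2088 = 7514
Net migration: 30–44 + 425 → 8196
Giving 3757 / 2543 / 8196 / 5531 / 7514.
[period 3]
Births: 2543 × 0.467 = 1188
15–29: 3757 × 0.981 = 3686
30–44: 2543 × 0.966 = 2457
45–59: 8196 × 0.956 = 7835
60+: 5531 × 0.946 + 7514 × 0.643 = 5232 + 4832 = 10064
Net migration: 30–44 + 425 → 2882
Giving 1188 / 3686 / 2882 / 7835 / 10064.
Scenario B total after 3 periods: 25655
Difference B − A = 25655 − 24754 = 901

901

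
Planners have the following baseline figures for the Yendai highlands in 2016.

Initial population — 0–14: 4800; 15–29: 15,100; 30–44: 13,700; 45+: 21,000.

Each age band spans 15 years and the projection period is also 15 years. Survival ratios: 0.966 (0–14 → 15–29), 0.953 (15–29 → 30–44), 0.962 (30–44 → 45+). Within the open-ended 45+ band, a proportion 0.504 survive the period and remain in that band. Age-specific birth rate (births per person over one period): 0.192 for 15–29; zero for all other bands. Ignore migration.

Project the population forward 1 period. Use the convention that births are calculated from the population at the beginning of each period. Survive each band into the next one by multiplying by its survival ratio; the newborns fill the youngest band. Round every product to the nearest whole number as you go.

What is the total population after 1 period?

Numbering the bands 1..4 from youngest to oldest:
After projecting period 1:
Births: 15100 * 0.192 = 2899
Band 2: 4800 * 0.966 = 4637
Band 3: 15100 * 0.953 = 14390
Band 4: 13700 * 0.962 + 21000 * 0.504 = 13179 + 10584 = 23763
Population now: 0–14=2899, 15–29=4637, 30–44=14390, 45+=23763
Total after period 1: 2899 + 4637 + 14390 + 23763 = 45689

45689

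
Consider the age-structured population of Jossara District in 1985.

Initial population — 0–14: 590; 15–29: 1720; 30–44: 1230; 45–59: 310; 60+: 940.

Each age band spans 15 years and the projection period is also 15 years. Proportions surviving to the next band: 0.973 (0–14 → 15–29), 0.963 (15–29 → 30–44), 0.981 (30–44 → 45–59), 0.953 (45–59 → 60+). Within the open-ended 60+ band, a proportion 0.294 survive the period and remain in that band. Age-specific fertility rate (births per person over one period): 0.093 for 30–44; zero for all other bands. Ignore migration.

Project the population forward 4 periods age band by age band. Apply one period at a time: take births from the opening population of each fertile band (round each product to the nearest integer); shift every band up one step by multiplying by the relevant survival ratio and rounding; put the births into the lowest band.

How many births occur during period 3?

51

Numbering the bands 1..5 from youngest to oldest:
After projecting period 1:
Births: 1230 × 0.093 = 114
Band 2: 590 × 0.973 = 574
Band 3: 1720 × 0.963 = 1656
Band 4: 1230 × 0.981 = 1207
Band 5: 310 × 0.953 + 940 × 0.294 = 295 + 276 = 571
→ [114, 574, 1656, 1207, 571]
After projecting period 2:
Births: 1656 × 0.093 = 154
Band 2: 114 × 0.973 = 111
Band 3: 574 × 0.963 = 553
Band 4: 1656 × 0.981 = 1625
Band 5: 1207 × 0.953 + 571 × 0.294 = 1150 + 168 = 1318
→ [154, 111, 553, 1625, 1318]
After projecting period 3:
Births: 553 × 0.093 = 51
Band 2: 154 × 0.973 = 150
Band 3: 111 × 0.963 = 107
Band 4: 553 × 0.981 = 542
Band 5: 1625 × 0.953 + 1318 × 0.294 = 1549 + 387 = 1936
→ [51, 150, 107, 542, 1936]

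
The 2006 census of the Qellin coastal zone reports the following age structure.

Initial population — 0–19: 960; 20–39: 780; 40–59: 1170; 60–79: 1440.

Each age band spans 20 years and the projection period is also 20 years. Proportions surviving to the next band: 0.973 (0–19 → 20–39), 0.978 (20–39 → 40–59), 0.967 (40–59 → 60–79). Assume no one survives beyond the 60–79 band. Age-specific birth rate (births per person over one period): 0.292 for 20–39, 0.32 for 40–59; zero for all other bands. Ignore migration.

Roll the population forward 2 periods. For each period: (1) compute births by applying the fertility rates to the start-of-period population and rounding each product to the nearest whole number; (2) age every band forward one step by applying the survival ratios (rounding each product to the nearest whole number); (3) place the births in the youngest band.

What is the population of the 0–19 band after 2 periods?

517

Numbering the groups 1..4 from youngest to oldest:
After projecting period 1:
Births: 780 × 0.292 = 228, 1170 × 0.32 = 374 — total 602
Group 2: 960 × 0.973 = 934
Group 3: 780 × 0.978 = 763
Group 4: 1170 × 0.967 = 1131
→ [602, 934, 763, 1131]
After projecting period 2:
Births: 934 × 0.292 = 273, 763 × 0.32 = 244 — total 517
Group 2: 602 × 0.973 = 586
Group 3: 934 × 0.978 = 913
Group 4: 763 × 0.967 = 738
→ [517, 586, 913, 738]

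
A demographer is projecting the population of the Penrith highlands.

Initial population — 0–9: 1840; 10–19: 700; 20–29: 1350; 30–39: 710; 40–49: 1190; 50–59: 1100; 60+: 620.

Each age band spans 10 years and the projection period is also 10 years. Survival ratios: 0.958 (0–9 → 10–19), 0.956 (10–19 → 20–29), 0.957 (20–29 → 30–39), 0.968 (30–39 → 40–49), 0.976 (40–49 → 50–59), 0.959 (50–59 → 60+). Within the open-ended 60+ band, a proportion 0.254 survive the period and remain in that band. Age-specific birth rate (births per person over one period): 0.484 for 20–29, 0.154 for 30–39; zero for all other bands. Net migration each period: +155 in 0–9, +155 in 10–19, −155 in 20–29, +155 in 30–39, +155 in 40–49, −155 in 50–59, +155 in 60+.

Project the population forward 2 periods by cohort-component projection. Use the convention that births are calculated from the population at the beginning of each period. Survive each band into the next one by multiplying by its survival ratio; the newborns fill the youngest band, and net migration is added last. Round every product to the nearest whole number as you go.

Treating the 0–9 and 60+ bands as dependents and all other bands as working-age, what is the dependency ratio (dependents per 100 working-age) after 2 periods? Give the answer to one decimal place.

37.5

[period 1]
Births: 1350 × 0.484 = 653  |  710 × 0.154 = 109 ⇒ total 762
10–19: 1840 × 0.958 = 1763
20–29: 700 × 0.956 = 669
30–39: 1350 × 0.957 = 1292
40–49: 710 × 0.968 = 687
50–59: 1190 × 0.976 = 1161
60+: 1100 × 0.959 + 620 × 0.254 = 1055 + 157 = 1212
Net migration: 0–9 + 155 → 917; 10–19 + 155 → 1918; 20–29 − 155 → 514; 30–39 + 155 → 1447; 40–49 + 155 → 842; 50–59 − 155 → 1006; 60+ + 155 → 1367
Giving 917 / 1918 / 514 / 1447 / 842 / 1006 / 1367.
[period 2]
Births: 514 × 0.484 = 249  |  1447 × 0.154 = 223 ⇒ total 472
10–19: 917 × 0.958 = 878
20–29: 1918 × 0.956 = 1834
30–39: 514 × 0.957 = 492
40–49: 1447 × 0.968 = 1401
50–59: 842 × 0.976 = 822
60+: 1006 × 0.959 + 1367 × 0.254 = 965 + 347 = 1312
Net migration: 0–9 + 155 → 627; 10–19 + 155 → 1033; 20–29 − 155 → 1679; 30–39 + 155 → 647; 40–49 + 155 → 1556; 50–59 − 155 → 667; 60+ + 155 → 1467
Giving 627 / 1033 / 1679 / 647 / 1556 / 667 / 1467.
Dependents (band 0–9 + band 60+) = 627 + 1467 = 2094; working-age = 5582; ratio = 2094/5582 × 100 = 37.5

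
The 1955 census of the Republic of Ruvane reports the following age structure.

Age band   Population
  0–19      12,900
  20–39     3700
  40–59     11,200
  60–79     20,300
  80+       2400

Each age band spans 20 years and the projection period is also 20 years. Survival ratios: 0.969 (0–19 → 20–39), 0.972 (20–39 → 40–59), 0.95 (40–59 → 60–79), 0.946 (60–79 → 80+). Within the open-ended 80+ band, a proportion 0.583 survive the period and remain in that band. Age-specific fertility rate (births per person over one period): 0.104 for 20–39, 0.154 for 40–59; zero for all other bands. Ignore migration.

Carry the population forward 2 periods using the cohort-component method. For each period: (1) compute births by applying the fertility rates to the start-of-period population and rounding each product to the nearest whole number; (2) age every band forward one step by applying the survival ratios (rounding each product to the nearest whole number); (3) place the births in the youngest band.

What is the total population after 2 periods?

Numbering the bands 1..5 from youngest to oldest:
After projecting period 1:
Births: 3700 * 0.104 = 385 ; 11200 * 0.154 = 1725 → 2110
Band 2: 12900 * 0.969 = 12500
Band 3: 3700 * 0.972 = 3596
Band 4: 11200 * 0.95 = 10640
Band 5: 20300 * 0.946 + 2400 * 0.583 = 19204 + 1399 = 20603
→ [2110, 12500, 3596, 10640, 20603]
After projecting period 2:
Births: 12500 * 0.104 = 1300 ; 3596 * 0.154 = 554 → 1854
Band 2: 2110 * 0.969 = 2045
Band 3: 12500 * 0.972 = 12150
Band 4: 3596 * 0.95 = 3416
Band 5: 10640 * 0.946 + 20603 * 0.583 = 10065 + 12012 = 22077
→ [1854, 2045, 12150, 3416, 22077]
Total after period 2: 1854 + 2045 + 12150 + 3416 + 22077 = 41542

41542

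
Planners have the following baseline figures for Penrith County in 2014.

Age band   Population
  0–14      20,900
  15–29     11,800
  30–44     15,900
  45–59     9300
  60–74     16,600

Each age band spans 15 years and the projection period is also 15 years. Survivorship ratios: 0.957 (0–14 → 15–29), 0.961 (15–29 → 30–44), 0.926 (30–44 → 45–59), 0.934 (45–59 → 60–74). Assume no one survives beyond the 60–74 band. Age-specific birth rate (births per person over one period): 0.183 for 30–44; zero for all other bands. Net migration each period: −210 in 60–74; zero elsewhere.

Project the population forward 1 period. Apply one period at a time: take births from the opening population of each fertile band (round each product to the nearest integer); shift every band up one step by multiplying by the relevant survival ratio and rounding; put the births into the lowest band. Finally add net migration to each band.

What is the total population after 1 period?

Call the bands 1 to 5, youngest first.
— Period 1 —
Births: 15900 * 0.183 = 2910
Band 2: 20900 * 0.957 = 20001
Band 3: 11800 * 0.961 = 11340
Band 4: 15900 * 0.926 = 14723
Band 5: 9300 * 0.934 = 8686
Net migration: Band 5 − 210 → 8476
Giving 2910 / 20001 / 11340 / 14723 / 8476.
Total after period 1: 2910 + 20001 + 11340 + 14723 + 8476 = 57450

57450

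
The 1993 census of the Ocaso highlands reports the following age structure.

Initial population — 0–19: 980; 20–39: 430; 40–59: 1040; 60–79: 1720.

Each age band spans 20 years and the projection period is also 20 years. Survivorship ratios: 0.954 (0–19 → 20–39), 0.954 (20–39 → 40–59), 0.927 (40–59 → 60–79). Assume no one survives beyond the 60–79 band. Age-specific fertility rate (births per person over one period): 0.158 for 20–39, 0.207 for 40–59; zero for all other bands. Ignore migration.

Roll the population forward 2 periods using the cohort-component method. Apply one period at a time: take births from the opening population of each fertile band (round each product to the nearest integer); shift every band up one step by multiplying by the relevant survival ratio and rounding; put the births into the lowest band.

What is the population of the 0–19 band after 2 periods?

— Period 1 —
Births: 430 × 0.158 = 68, 1040 × 0.207 = 215 ⇒ total 283
20–39: 980 × 0.954 = 935
40–59: 430 × 0.954 = 410
60–79: 1040 × 0.927 = 964
Population now: 0–19=283, 20–39=935, 40–59=410, 60–79=964
— Period 2 —
Births: 935 × 0.158 = 148, 410 × 0.207 = 85 ⇒ total 233
20–39: 283 × 0.954 = 270
40–59: 935 × 0.954 = 892
60–79: 410 × 0.927 = 380
Population now: 0–19=233, 20–39=270, 40–59=892, 60–79=380

233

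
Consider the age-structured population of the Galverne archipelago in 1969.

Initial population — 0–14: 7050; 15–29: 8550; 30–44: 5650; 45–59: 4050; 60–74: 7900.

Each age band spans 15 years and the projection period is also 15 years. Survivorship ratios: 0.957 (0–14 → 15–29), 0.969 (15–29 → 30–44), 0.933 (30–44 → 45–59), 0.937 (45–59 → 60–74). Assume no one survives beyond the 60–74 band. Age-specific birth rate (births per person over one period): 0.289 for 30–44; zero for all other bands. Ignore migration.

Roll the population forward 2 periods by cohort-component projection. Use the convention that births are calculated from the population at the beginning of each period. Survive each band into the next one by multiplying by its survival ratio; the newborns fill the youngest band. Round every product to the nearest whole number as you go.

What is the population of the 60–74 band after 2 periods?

(Bands numbered youngest = 1 to oldest = 5.)
After projecting period 1:
Births: 5650 * 0.289 = 1633
Band 2: 7050 * 0.957 = 6747
Band 3: 8550 * 0.969 = 8285
Band 4: 5650 * 0.933 = 5271
Band 5: 4050 * 0.937 = 3795
→ [1633, 6747, 8285, 5271, 3795]
After projecting period 2:
Births: 8285 * 0.289 = 2394
Band 2: 1633 * 0.957 = 1563
Band 3: 6747 * 0.969 = 6538
Band 4: 8285 * 0.933 = 7730
Band 5: 5271 * 0.937 = 4939
→ [2394, 1563, 6538, 7730, 4939]

4939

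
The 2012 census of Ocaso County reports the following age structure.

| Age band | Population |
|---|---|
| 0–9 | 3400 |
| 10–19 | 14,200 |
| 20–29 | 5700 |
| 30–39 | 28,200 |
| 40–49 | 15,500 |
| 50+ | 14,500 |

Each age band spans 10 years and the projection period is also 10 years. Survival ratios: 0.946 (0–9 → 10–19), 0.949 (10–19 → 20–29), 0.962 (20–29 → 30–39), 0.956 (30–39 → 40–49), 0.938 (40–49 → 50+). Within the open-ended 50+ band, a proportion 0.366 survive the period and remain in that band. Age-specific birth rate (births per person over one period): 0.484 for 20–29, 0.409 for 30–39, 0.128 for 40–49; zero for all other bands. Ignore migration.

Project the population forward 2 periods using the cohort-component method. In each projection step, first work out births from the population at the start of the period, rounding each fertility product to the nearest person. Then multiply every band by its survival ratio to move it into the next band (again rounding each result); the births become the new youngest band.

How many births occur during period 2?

[period 1]
Births: 5700 × 0.484 = 2759, 28200 × 0.409 = 11534, 15500 × 0.128 = 1984 → total 16277
10–19: 3400 × 0.946 = 3216
20–29: 14200 × 0.949 = 13476
30–39: 5700 × 0.962 = 5483
40–49: 28200 × 0.956 = 26959
50+: 15500 × 0.938 + 14500 × 0.366 = 14539 + 5307 = 19846
Giving 16277 / 3216 / 13476 / 5483 / 26959 / 19846.
[period 2]
Births: 13476 × 0.484 = 6522, 5483 × 0.409 = 2243, 26959 × 0.128 = 3451 → total 12216
10–19: 16277 × 0.946 = 15398
20–29: 3216 × 0.949 = 3052
30–39: 13476 × 0.962 = 12964
40–49: 5483 × 0.956 = 5242
50+: 26959 × 0.938 + 19846 × 0.366 = 25288 + 7264 = 32552
Giving 12216 / 15398 / 3052 / 12964 / 5242 / 32552.

12216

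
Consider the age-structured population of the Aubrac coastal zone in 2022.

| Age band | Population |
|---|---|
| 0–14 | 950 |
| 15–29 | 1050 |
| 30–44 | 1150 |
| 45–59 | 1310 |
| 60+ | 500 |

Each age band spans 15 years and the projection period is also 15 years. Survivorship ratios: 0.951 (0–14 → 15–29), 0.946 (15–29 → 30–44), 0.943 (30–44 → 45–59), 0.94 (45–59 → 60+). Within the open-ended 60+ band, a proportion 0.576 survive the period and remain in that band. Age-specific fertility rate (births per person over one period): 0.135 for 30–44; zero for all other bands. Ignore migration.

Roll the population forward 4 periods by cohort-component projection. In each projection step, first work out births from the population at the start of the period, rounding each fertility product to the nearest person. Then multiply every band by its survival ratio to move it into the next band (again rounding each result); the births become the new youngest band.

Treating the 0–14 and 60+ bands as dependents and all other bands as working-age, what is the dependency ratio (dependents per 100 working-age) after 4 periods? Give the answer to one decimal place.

— Period 1 —
Births: 1150 × 0.135 = 155
15–29: 950 × 0.951 = 903
30–44: 1050 × 0.946 = 993
45–59: 1150 × 0.943 = 1084
60+: 1310 × 0.94 + 500 × 0.576 = 1231 + 288 = 1519
→ [155, 903, 993, 1084, 1519]
— Period 2 —
Births: 993 × 0.135 = 134
15–29: 155 × 0.951 = 147
30–44: 903 × 0.946 = 854
45–59: 993 × 0.943 = 936
60+: 1084 × 0.94 + 1519 × 0.576 = 1019 + 875 = 1894
→ [134, 147, 854, 936, 1894]
— Period 3 —
Births: 854 × 0.135 = 115
15–29: 134 × 0.951 = 127
30–44: 147 × 0.946 = 139
45–59: 854 × 0.943 = 805
60+: 936 × 0.94 + 1894 × 0.576 = 880 + 1091 = 1971
→ [115, 127, 139, 805, 1971]
— Period 4 —
Births: 139 × 0.135 = 19
15–29: 115 × 0.951 = 109
30–44: 127 × 0.946 = 120
45–59: 139 × 0.943 = 131
60+: 805 × 0.94 + 1971 × 0.576 = 757 + 1135 = 1892
→ [19, 109, 120, 131, 1892]
Dependents (band 0–14 + band 60+) = 19 + 1892 = 1911; working-age = 360; ratio = 1911/360 × 100 = 530.8

530.8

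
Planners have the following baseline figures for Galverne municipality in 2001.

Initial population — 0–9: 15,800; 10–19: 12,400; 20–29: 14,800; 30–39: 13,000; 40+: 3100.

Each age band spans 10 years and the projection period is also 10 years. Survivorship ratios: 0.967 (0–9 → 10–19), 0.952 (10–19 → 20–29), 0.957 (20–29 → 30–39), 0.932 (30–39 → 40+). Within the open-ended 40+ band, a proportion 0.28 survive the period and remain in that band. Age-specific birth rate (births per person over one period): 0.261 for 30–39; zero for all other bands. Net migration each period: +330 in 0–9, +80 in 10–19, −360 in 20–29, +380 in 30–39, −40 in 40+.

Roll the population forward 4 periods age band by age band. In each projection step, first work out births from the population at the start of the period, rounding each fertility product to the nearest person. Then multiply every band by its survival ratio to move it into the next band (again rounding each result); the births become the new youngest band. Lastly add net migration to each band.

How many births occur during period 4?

3662

Call the groups 1 to 5, youngest first.
Period 1.
Births: 13000 × 0.261 = 3393
Group 2: 15800 × 0.967 = 15279
Group 3: 12400 × 0.952 = 11805
Group 4: 14800 × 0.957 = 14164
Group 5: 13000 × 0.932 + 3100 × 0.28 = 12116 + 868 = 12984
Net migration: Group 1 + 330 → 3723; Group 2 + 80 → 15359; Group 3 − 360 → 11445; Group 4 + 380 → 14544; Group 5 − 40 → 12944
→ [3723, 15359, 11445, 14544, 12944]
Period 2.
Births: 14544 × 0.261 = 3796
Group 2: 3723 × 0.967 = 3600
Group 3: 15359 × 0.952 = 14622
Group 4: 11445 × 0.957 = 10953
Group 5: 14544 × 0.932 + 12944 × 0.28 = 13555 + 3624 = 17179
Net migration: Group 1 + 330 → 4126; Group 2 + 80 → 3680; Group 3 − 360 → 14262; Group 4 + 380 → 11333; Group 5 − 40 → 17139
→ [4126, 3680, 14262, 11333, 17139]
Period 3.
Births: 11333 × 0.261 = 2958
Group 2: 4126 × 0.967 = 3990
Group 3: 3680 × 0.952 = 3503
Group 4: 14262 × 0.957 = 13649
Group 5: 11333 × 0.932 + 17139 × 0.28 = 10562 + 4799 = 15361
Net migration: Group 1 + 330 → 3288; Group 2 + 80 → 4070; Group 3 − 360 → 3143; Group 4 + 380 → 14029; Group 5 − 40 → 15321
→ [3288, 4070, 3143, 14029, 15321]
Period 4.
Births: 14029 × 0.261 = 3662
Group 2: 3288 × 0.967 = 3179
Group 3: 4070 × 0.952 = 3875
Group 4: 3143 × 0.957 = 3008
Group 5: 14029 × 0.932 + 15321 × 0.28 = 13075 + 4290 = 17365
Net migration: Group 1 + 330 → 3992; Group 2 + 80 → 3259; Group 3 − 360 → 3515; Group 4 + 380 → 3388; Group 5 − 40 → 17325
→ [3992, 3259, 3515, 3388, 17325]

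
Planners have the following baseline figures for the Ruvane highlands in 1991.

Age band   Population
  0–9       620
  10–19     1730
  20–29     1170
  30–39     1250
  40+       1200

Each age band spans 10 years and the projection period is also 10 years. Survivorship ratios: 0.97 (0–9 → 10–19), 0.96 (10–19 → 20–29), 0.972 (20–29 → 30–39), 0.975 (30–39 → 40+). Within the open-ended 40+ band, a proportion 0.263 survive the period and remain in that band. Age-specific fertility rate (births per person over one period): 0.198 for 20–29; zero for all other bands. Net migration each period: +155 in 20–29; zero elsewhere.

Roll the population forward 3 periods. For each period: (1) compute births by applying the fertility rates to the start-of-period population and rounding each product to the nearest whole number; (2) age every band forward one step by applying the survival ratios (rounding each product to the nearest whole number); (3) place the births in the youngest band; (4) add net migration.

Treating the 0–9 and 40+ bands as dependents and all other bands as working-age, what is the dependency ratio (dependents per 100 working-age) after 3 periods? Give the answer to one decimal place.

158.1

Period 1:
Births: 1170 × 0.198 = 232
10–19: 620 × 0.97 = 601
20–29: 1730 × 0.96 = 1661
30–39: 1170 × 0.972 = 1137
40+: 1250 × 0.975 + 1200 × 0.263 = 1219 + 316 = 1535
Net migration: 20–29 + 155 → 1816
Population now: 0–9=232, 10–19=601, 20–29=1816, 30–39=1137, 40+=1535
Period 2:
Births: 1816 × 0.198 = 360
10–19: 232 × 0.97 = 225
20–29: 601 × 0.96 = 577
30–39: 1816 × 0.972 = 1765
40+: 1137 × 0.975 + 1535 × 0.263 = 1109 + 404 = 1513
Net migration: 20–29 + 155 → 732
Population now: 0–9=360, 10–19=225, 20–29=732, 30–39=1765, 40+=1513
Period 3:
Births: 732 × 0.198 = 145
10–19: 360 × 0.97 = 349
20–29: 225 × 0.96 = 216
30–39: 732 × 0.972 = 712
40+: 1765 × 0.975 + 1513 × 0.263 = 1721 + 398 = 2119
Net migration: 20–29 + 155 → 371
Population now: 0–9=145, 10–19=349, 20–29=371, 30–39=712, 40+=2119
Dependents (band 0–9 + band 40+) = 145 + 2119 = 2264; working-age = 1432; ratio = 2264/1432 × 100 = 158.1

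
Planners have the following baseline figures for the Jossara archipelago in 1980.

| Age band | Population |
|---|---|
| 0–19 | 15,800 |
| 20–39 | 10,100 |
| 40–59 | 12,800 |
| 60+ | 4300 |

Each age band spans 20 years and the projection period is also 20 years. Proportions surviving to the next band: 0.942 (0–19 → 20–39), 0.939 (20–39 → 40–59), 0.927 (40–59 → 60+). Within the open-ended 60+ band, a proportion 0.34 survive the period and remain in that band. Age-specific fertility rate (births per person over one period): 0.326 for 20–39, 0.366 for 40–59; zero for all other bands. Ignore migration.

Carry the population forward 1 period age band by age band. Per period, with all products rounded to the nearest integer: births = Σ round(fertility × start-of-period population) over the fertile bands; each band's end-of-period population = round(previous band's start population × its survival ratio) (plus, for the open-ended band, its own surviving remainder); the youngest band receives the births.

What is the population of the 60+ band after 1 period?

Period 1:
Births: 10100 × 0.326 = 3293 ; 12800 × 0.366 = 4685 — total 7978
20–39: 15800 × 0.942 = 14884
40–59: 10100 × 0.939 = 9484
60+: 12800 × 0.927 + 4300 × 0.34 = 11866 + 1462 = 13328
Giving 7978 / 14884 / 9484 / 13328.

13328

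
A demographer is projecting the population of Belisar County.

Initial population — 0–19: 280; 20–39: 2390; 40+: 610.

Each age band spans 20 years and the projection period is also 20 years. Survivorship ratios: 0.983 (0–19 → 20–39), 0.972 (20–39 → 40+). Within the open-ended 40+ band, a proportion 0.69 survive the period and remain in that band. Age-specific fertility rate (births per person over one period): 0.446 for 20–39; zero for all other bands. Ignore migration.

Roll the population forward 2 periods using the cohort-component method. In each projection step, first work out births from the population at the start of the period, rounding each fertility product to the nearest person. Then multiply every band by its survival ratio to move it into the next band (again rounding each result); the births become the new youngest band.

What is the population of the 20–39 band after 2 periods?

(Groups numbered youngest = 1 to oldest = 3.)
— Period 1 —
Births: 2390 * 0.446 = 1066
Group 2: 280 * 0.983 = 275
Group 3: 2390 * 0.972 + 610 * 0.69 = 2323 + 421 = 2744
End of period: [1066, 275, 2744]
— Period 2 —
Births: 275 * 0.446 = 123
Group 2: 1066 * 0.983 = 1048
Group 3: 275 * 0.972 + 2744 * 0.69 = 267 + 1893 = 2160
End of period: [123, 1048, 2160]

1048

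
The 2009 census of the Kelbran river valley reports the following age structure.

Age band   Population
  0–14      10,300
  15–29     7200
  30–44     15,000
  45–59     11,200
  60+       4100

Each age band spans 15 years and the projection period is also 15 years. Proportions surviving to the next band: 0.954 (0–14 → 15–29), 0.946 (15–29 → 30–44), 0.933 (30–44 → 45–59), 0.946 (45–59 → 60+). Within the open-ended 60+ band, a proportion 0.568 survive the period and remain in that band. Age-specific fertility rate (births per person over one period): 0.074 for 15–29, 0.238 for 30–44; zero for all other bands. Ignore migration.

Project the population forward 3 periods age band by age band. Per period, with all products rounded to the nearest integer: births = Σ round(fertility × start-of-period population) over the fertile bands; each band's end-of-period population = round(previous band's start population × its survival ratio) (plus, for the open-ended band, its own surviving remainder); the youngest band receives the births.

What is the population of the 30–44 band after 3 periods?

3703

Period 1:
Births: 7200 × 0.074 = 533 ; 15000 × 0.238 = 3570 — total 4103
15–29: 10300 × 0.954 = 9826
30–44: 7200 × 0.946 = 6811
45–59: 15000 × 0.933 = 13995
60+: 11200 × 0.946 + 4100 × 0.568 = 10595 + 2329 = 12924
→ [4103, 9826, 6811, 13995, 12924]
Period 2:
Births: 9826 × 0.074 = 727 ; 6811 × 0.238 = 1621 — total 2348
15–29: 4103 × 0.954 = 3914
30–44: 9826 × 0.946 = 9295
45–59: 6811 × 0.933 = 6355
60+: 13995 × 0.946 + 12924 × 0.568 = 13239 + 7341 = 20580
→ [2348, 3914, 9295, 6355, 20580]
Period 3:
Births: 3914 × 0.074 = 290 ; 9295 × 0.238 = 2212 — total 2502
15–29: 2348 × 0.954 = 2240
30–44: 3914 × 0.946 = 3703
45–59: 9295 × 0.933 = 8672
60+: 6355 × 0.946 + 20580 × 0.568 = 6012 + 11689 = 17701
→ [2502, 2240, 3703, 8672, 17701]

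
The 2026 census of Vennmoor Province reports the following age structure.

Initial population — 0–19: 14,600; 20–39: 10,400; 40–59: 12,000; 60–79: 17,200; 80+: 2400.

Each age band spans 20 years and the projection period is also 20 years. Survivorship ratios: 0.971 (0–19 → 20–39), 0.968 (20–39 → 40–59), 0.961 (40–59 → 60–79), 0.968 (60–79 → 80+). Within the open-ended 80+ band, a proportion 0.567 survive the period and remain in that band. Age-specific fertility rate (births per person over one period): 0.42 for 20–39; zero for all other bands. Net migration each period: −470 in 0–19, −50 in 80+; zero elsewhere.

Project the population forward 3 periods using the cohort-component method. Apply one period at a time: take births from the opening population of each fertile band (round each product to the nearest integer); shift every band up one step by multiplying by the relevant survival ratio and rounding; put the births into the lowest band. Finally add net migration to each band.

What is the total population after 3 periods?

Let group 1 be 0–19 through group 5 = 80+.
Period 1:
Births: 10400 × 0.42 = 4368
Group 2: 14600 × 0.971 = 14177
Group 3: 10400 × 0.968 = 10067
Group 4: 12000 × 0.961 = 11532
Group 5: 17200 × 0.968 + 2400 × 0.567 = 16650 + 1361 = 18011
Net migration: Group 1 − 470 → 3898; Group 5 − 50 → 17961
Giving 3898 / 14177 / 10067 / 11532 / 17961.
Period 2:
Births: 14177 × 0.42 = 5954
Group 2: 3898 × 0.971 = 3785
Group 3: 14177 × 0.968 = 13723
Group 4: 10067 × 0.961 = 9674
Group 5: 11532 × 0.968 + 17961 × 0.567 = 11163 + 10184 = 21347
Net migration: Group 1 − 470 → 5484; Group 5 − 50 → 21297
Giving 5484 / 3785 / 13723 / 9674 / 21297.
Period 3:
Births: 3785 × 0.42 = 1590
Group 2: 5484 × 0.971 = 5325
Group 3: 3785 × 0.968 = 3664
Group 4: 13723 × 0.961 = 13188
Group 5: 9674 × 0.968 + 21297 × 0.567 = 9364 + 12075 = 21439
Net migration: Group 1 − 470 → 1120; Group 5 − 50 → 21389
Giving 1120 / 5325 / 3664 / 13188 / 21389.
Total after period 3: 1120 + 5325 + 3664 + 13188 + 21389 = 44686

44686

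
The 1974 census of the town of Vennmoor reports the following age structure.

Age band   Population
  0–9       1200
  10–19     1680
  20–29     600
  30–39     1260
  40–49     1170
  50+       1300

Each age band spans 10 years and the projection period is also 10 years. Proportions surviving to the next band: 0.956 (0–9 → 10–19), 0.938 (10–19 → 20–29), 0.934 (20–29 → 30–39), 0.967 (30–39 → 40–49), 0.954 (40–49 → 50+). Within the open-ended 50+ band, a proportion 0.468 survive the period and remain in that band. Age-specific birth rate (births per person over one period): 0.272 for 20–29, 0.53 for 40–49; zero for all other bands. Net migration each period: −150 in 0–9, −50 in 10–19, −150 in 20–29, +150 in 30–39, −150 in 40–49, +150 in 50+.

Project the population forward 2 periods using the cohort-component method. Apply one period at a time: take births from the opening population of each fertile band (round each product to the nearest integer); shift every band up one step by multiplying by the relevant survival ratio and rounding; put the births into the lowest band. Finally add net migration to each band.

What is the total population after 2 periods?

6303

(Bands numbered youngest = 1 to oldest = 6.)
After projecting period 1:
Births: 600 * 0.272 = 163  |  1170 * 0.53 = 620 — total 783
Band 2: 1200 * 0.956 = 1147
Band 3: 1680 * 0.938 = 1576
Band 4: 600 * 0.934 = 560
Band 5: 1260 * 0.967 = 1218
Band 6: 1170 * 0.954 + 1300 * 0.468 = 1116 + 608 = 1724
Net migration: Band 1 − 150 → 633; Band 2 − 50 → 1097; Band 3 − 150 → 1426; Band 4 + 150 → 710; Band 5 − 150 → 1068; Band 6 + 150 → 1874
Population now: 0–9=633, 10–19=1097, 20–29=1426, 30–39=710, 40–49=1068, 50+=1874
After projecting period 2:
Births: 1426 * 0.272 = 388  |  1068 * 0.53 = 566 — total 954
Band 2: 633 * 0.956 = 605
Band 3: 1097 * 0.938 = 1029
Band 4: 1426 * 0.934 = 1332
Band 5: 710 * 0.967 = 687
Band 6: 1068 * 0.954 + 1874 * 0.468 = 1019 + 877 = 1896
Net migration: Band 1 − 150 → 804; Band 2 − 50 → 555; Band 3 − 150 → 879; Band 4 + 150 → 1482; Band 5 − 150 → 537; Band 6 + 150 → 2046
Population now: 0–9=804, 10–19=555, 20–29=879, 30–39=1482, 40–49=537, 50+=2046
Total after period 2: 804 + 555 + 879 + 1482 + 537 + 2046 = 6303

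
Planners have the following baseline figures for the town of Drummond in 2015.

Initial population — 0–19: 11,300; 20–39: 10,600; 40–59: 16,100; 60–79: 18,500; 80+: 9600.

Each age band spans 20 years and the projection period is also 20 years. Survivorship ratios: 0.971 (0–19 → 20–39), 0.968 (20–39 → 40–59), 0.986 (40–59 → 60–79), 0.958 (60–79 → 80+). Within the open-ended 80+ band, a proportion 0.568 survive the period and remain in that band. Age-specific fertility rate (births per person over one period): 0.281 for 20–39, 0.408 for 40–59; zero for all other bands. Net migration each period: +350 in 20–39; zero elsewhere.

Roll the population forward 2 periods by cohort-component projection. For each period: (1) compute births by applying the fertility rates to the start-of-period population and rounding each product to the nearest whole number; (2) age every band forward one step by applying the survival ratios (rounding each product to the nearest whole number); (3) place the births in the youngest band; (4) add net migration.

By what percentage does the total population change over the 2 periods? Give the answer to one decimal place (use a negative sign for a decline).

Numbering the groups 1..5 from youngest to oldest:
Period 1:
Births: 10600 × 0.281 = 2979, 16100 × 0.408 = 6569 — total 9548
Group 2: 11300 × 0.971 = 10972
Group 3: 10600 × 0.968 = 10261
Group 4: 16100 × 0.986 = 15875
Group 5: 18500 × 0.958 + 9600 × 0.568 = 17723 + 5453 = 23176
Net migration: Group 2 + 350 → 11322
End of period: [9548, 11322, 10261, 15875, 23176]
Period 2:
Births: 11322 × 0.281 = 3181, 10261 × 0.408 = 4186 — total 7367
Group 2: 9548 × 0.971 = 9271
Group 3: 11322 × 0.968 = 10960
Group 4: 10261 × 0.986 = 10117
Group 5: 15875 × 0.958 + 23176 × 0.568 = 15208 + 13164 = 28372
Net migration: Group 2 + 350 → 9621
End of period: [7367, 9621, 10960, 10117, 28372]
Total: 66100 → 66437; change = 337; percentage change = 0.5%

0.5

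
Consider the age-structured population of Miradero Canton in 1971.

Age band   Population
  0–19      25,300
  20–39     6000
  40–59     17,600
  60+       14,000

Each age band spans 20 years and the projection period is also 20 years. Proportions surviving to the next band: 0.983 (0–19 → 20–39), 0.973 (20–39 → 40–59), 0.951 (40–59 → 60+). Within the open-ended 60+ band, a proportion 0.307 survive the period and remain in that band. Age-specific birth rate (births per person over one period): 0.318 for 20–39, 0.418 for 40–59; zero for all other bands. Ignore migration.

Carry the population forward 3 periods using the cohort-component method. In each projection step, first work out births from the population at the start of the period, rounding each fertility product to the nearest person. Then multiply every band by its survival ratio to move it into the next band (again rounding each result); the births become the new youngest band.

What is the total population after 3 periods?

58745

— Period 1 —
Births: 6000 × 0.318 = 1908 ; 17600 × 0.418 = 7357 — total 9265
20–39: 25300 × 0.983 = 24870
40–59: 6000 × 0.973 = 5838
60+: 17600 × 0.951 + 14000 × 0.307 = 16738 + 4298 = 21036
Giving 9265 / 24870 / 5838 / 21036.
— Period 2 —
Births: 24870 × 0.318 = 7909 ; 5838 × 0.418 = 2440 — total 10349
20–39: 9265 × 0.983 = 9107
40–59: 24870 × 0.973 = 24199
60+: 5838 × 0.951 + 21036 × 0.307 = 5552 + 6458 = 12010
Giving 10349 / 9107 / 24199 / 12010.
— Period 3 —
Births: 9107 × 0.318 = 2896 ; 24199 × 0.418 = 10115 — total 13011
20–39: 10349 × 0.983 = 10173
40–59: 9107 × 0.973 = 8861
60+: 24199 × 0.951 + 12010 × 0.307 = 23013 + 3687 = 26700
Giving 13011 / 10173 / 8861 / 26700.
Total after period 3: 13011 + 10173 + 8861 + 26700 = 58745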